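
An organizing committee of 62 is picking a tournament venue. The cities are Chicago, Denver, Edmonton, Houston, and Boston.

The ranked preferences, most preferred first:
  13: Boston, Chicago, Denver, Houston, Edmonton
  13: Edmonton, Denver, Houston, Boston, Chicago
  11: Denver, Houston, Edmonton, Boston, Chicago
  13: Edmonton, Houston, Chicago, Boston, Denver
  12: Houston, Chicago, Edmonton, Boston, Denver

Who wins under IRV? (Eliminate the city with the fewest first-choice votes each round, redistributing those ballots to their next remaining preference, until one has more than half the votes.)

Houston

Round 1: Chicago 0, Denver 11, Edmonton 26, Houston 12, Boston 13. Chicago eliminated.
Round 2: Denver 11, Edmonton 26, Houston 12, Boston 13. Denver eliminated.
Round 3: Edmonton 26, Houston 23, Boston 13. Boston eliminated.
Round 4: Edmonton 26, Houston 36. Houston has a majority (≥32).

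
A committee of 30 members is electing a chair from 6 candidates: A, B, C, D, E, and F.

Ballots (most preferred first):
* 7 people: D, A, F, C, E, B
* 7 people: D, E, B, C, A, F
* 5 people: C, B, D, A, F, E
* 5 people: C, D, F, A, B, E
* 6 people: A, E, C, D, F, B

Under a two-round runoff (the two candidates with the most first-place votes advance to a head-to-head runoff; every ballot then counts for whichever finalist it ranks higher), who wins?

C

Round 1 first-place votes: A 6, B 0, C 10, D 14, E 0, F 0. D and C advance.
Runoff: D is ranked above C on 14 ballots, C above D on 16.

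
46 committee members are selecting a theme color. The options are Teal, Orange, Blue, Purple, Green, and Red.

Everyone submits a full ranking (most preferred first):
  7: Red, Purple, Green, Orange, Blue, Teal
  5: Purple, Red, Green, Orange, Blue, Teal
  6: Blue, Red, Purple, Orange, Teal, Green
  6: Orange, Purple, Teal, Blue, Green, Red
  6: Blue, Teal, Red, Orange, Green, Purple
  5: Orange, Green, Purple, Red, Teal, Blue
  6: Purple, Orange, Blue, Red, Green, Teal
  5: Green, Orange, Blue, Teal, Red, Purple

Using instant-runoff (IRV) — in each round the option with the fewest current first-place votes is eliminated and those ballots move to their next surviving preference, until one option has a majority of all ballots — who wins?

Round 1: Teal 0, Orange 11, Blue 12, Purple 11, Green 5, Red 7. Teal eliminated.
Round 2: Orange 11, Blue 12, Purple 11, Green 5, Red 7. Green eliminated.
Round 3: Orange 16, Blue 12, Purple 11, Red 7. Red eliminated.
Round 4: Orange 16, Blue 12, Purple 18. Blue eliminated.
Round 5: Orange 22, Purple 24. Purple has a majority (≥24).

Purple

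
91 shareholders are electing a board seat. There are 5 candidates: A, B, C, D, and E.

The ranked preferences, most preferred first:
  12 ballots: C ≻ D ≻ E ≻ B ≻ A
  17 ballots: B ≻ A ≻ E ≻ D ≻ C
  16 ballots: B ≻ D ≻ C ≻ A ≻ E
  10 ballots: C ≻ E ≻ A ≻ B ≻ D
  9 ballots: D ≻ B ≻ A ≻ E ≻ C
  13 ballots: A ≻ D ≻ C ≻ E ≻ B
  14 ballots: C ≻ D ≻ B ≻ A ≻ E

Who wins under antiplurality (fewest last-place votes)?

Last-place votes: A 12, B 13, C 26, D 10, E 30.

D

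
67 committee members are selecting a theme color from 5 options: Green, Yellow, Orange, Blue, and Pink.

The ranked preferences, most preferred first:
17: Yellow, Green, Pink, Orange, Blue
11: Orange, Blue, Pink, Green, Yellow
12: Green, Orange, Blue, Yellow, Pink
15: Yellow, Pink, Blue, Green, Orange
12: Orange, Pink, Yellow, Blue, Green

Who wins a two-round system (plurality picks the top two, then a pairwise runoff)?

Round 1 first-place votes: Green 12, Yellow 32, Orange 23, Blue 0, Pink 0. Yellow and Orange advance.
Runoff: Yellow is ranked above Orange on 32 ballots, Orange above Yellow on 35.

Orange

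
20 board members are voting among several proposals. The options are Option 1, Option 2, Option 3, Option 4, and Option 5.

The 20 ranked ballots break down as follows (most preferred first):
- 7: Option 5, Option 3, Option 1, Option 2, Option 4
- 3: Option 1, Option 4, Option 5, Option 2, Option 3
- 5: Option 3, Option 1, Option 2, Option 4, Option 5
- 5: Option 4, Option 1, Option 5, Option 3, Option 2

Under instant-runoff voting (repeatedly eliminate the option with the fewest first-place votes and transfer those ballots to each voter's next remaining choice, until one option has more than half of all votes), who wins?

Round 1: Option 1 3, Option 2 0, Option 3 5, Option 4 5, Option 5 7. Option 2 eliminated.
Round 2: Option 1 3, Option 3 5, Option 4 5, Option 5 7. Option 1 eliminated.
Round 3: Option 3 5, Option 4 8, Option 5 7. Option 3 eliminated.
Round 4: Option 4 13, Option 5 7. Option 4 has a majority (≥11).

Option 4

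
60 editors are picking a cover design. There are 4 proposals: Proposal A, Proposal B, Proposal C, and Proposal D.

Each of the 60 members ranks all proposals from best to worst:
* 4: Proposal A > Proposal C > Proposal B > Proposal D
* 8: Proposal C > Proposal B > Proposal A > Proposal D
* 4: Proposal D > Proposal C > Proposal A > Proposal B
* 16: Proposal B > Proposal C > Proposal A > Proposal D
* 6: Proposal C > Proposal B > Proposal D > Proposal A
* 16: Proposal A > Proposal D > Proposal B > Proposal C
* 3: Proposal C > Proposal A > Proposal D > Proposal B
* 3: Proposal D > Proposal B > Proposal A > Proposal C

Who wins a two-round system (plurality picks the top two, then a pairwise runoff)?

Proposal C

Round 1 first-place votes: Proposal A 20, Proposal B 16, Proposal C 17, Proposal D 7. Proposal A and Proposal C advance.
Runoff: Proposal A is ranked above Proposal C on 23 ballots, Proposal C above Proposal A on 37.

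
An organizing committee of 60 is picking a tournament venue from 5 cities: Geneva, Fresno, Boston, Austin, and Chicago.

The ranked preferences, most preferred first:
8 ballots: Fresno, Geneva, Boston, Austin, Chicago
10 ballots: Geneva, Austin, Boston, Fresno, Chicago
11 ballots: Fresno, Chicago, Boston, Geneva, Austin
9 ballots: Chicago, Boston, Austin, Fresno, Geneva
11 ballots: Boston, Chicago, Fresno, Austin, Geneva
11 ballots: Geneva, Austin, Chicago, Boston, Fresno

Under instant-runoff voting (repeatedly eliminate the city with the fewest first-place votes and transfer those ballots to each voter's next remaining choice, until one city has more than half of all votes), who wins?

Boston

Round 1: Geneva 21, Fresno 19, Boston 11, Austin 0, Chicago 9. Austin eliminated.
Round 2: Geneva 21, Fresno 19, Boston 11, Chicago 9. Chicago eliminated.
Round 3: Geneva 21, Fresno 19, Boston 20. Fresno eliminated.
Round 4: Geneva 29, Boston 31. Boston has a majority (≥31).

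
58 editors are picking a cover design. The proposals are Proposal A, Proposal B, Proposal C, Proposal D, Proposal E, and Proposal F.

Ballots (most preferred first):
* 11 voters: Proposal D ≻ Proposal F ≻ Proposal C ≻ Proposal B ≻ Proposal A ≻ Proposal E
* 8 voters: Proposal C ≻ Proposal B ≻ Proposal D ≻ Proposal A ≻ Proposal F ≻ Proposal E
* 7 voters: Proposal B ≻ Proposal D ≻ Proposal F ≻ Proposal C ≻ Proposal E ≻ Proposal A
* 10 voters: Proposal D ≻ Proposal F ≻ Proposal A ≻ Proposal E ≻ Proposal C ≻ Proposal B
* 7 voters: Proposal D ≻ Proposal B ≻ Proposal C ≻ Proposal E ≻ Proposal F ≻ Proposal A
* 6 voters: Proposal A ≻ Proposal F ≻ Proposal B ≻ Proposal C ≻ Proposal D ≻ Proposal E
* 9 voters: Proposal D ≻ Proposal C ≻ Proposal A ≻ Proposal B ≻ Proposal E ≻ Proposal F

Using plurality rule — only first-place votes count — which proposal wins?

First-place votes: Proposal A 6, Proposal B 7, Proposal C 8, Proposal D 37, Proposal E 0, Proposal F 0.

Proposal D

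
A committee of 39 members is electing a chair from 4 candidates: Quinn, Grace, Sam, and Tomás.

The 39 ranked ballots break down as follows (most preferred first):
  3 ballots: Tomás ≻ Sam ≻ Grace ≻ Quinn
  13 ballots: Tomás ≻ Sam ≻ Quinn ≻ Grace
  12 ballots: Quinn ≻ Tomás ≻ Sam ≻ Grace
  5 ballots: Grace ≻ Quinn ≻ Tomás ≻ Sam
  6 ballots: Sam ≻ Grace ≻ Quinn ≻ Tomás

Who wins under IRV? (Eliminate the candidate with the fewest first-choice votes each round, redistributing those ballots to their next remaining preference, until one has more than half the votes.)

Round 1: Quinn 12, Grace 5, Sam 6, Tomás 16. Grace eliminated.
Round 2: Quinn 17, Sam 6, Tomás 16. Sam eliminated.
Round 3: Quinn 23, Tomás 16. Quinn has a majority (≥20).

Quinn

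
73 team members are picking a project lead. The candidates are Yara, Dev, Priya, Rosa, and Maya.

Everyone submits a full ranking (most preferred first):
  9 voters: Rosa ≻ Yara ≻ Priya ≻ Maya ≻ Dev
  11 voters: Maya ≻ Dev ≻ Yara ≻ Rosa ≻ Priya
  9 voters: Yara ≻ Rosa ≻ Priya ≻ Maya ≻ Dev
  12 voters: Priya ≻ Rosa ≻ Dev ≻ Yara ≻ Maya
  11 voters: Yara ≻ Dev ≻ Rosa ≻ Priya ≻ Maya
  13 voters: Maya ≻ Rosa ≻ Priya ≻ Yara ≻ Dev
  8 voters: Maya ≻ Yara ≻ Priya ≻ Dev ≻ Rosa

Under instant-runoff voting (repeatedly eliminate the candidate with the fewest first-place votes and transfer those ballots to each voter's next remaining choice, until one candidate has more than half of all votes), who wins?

Yara

Round 1: Yara 20, Dev 0, Priya 12, Rosa 9, Maya 32. Dev eliminated.
Round 2: Yara 20, Priya 12, Rosa 9, Maya 32. Rosa eliminated.
Round 3: Yara 29, Priya 12, Maya 32. Priya eliminated.
Round 4: Yara 41, Maya 32. Yara has a majority (≥37).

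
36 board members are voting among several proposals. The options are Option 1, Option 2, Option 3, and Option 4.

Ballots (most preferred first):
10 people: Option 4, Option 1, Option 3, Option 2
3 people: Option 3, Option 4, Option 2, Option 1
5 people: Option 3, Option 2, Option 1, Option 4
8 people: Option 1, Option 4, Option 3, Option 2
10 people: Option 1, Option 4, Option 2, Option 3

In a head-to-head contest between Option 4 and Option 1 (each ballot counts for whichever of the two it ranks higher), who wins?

Option 4 is ranked above Option 1 on 13 ballots; Option 1 above Option 4 on 23.

Option 1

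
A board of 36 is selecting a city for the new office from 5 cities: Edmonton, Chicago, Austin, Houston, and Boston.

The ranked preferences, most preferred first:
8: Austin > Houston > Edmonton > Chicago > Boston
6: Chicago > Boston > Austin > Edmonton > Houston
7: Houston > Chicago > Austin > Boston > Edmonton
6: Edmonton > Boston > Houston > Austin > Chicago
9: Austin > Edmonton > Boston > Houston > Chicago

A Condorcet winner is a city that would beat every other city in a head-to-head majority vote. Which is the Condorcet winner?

Austin vs Edmonton: 30–6
Austin vs Chicago: 23–13
Austin vs Houston: 23–13
Austin vs Boston: 24–12
Austin beats every other city.

Austin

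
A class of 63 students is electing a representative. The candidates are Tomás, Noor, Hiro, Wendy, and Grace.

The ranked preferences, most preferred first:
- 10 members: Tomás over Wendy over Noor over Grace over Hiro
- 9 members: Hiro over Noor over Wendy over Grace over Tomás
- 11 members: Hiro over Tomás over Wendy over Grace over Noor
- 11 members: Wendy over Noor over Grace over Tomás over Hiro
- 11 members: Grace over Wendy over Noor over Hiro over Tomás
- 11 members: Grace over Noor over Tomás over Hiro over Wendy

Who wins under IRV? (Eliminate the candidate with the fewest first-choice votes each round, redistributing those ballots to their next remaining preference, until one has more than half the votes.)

Round 1: Tomás 10, Noor 0, Hiro 20, Wendy 11, Grace 22. Noor eliminated.
Round 2: Tomás 10, Hiro 20, Wendy 11, Grace 22. Tomás eliminated.
Round 3: Hiro 20, Wendy 21, Grace 22. Hiro eliminated.
Round 4: Wendy 41, Grace 22. Wendy has a majority (≥32).

Wendy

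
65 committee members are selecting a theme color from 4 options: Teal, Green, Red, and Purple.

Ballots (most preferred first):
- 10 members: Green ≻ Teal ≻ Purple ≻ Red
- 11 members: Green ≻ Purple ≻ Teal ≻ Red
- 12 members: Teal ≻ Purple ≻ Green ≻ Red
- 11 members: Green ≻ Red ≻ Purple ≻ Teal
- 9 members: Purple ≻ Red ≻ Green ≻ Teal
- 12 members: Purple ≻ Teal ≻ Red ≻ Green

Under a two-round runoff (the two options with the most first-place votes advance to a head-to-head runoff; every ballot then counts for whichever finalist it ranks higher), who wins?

Round 1 first-place votes: Teal 12, Green 32, Red 0, Purple 21. Green and Purple advance.
Runoff: Green is ranked above Purple on 32 ballots, Purple above Green on 33.

Purple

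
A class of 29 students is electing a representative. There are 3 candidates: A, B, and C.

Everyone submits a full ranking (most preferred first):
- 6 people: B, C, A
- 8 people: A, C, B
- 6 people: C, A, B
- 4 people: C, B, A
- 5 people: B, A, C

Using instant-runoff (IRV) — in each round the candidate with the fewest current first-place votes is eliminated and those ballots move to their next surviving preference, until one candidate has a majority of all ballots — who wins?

Round 1: A 8, B 11, C 10. A eliminated.
Round 2: B 11, C 18. C has a majority (≥15).

C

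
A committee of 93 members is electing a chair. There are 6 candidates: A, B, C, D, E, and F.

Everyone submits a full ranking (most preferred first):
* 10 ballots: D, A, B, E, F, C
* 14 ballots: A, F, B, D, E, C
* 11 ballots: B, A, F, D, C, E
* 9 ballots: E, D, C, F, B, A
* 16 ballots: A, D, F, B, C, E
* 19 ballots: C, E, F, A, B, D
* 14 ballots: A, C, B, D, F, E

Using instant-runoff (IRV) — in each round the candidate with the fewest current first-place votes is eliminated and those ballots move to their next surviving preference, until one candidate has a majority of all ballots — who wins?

A

Round 1: A 44, B 11, C 19, D 10, E 9, F 0. F eliminated.
Round 2: A 44, B 11, C 19, D 10, E 9. E eliminated.
Round 3: A 44, B 11, C 19, D 19. B eliminated.
Round 4: A 55, C 19, D 19. A has a majority (≥47).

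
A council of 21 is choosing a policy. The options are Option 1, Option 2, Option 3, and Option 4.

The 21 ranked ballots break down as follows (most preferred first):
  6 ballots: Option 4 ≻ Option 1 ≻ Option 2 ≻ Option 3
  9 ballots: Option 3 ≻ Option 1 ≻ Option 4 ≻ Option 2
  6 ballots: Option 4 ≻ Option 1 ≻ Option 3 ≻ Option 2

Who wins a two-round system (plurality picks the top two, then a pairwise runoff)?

Option 4

Round 1 first-place votes: Option 1 0, Option 2 0, Option 3 9, Option 4 12. Option 4 and Option 3 advance.
Runoff: Option 4 is ranked above Option 3 on 12 ballots, Option 3 above Option 4 on 9.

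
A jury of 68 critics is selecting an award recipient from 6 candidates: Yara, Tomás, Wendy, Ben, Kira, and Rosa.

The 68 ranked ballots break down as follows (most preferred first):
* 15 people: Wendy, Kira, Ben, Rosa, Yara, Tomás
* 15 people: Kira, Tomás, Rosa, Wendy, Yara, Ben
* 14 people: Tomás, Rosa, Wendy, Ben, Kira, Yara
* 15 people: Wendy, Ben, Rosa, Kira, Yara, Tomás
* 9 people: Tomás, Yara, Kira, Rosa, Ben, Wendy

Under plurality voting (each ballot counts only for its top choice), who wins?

Wendy

First-place votes: Yara 0, Tomás 23, Wendy 30, Ben 0, Kira 15, Rosa 0.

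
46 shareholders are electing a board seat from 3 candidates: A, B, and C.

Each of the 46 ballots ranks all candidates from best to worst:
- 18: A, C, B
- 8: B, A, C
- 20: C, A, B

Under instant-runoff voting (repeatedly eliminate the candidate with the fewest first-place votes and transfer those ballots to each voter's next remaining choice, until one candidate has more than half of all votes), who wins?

Round 1: A 18, B 8, C 20. B eliminated.
Round 2: A 26, C 20. A has a majority (≥24).

A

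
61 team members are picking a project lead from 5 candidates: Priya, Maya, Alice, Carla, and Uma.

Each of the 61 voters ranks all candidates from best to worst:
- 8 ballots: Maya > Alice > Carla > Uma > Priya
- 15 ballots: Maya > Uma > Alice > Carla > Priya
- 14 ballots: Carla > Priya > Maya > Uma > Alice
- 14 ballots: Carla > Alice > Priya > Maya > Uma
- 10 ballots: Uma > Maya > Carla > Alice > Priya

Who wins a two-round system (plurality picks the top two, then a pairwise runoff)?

Maya

Round 1 first-place votes: Priya 0, Maya 23, Alice 0, Carla 28, Uma 10. Carla and Maya advance.
Runoff: Carla is ranked above Maya on 28 ballots, Maya above Carla on 33.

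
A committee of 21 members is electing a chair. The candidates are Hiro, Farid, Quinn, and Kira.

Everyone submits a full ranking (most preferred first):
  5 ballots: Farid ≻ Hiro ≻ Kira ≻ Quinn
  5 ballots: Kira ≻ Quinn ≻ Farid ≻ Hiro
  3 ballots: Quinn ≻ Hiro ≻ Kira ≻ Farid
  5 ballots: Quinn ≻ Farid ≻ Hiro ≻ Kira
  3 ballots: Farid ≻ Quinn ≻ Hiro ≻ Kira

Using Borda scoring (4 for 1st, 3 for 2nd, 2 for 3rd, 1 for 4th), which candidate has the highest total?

Quinn

Hiro: 5×3 + 5×1 + 3×3 + 5×2 + 3×2 = 45
Farid: 5×4 + 5×2 + 3×1 + 5×3 + 3×4 = 60
Quinn: 5×1 + 5×3 + 3×4 + 5×4 + 3×3 = 61
Kira: 5×2 + 5×4 + 3×2 + 5×1 + 3×1 = 44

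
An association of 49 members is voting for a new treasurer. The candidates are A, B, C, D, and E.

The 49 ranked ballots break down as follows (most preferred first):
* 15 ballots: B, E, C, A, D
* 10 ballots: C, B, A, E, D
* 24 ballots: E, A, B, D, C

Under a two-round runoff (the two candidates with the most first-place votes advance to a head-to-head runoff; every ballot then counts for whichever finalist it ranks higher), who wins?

B

Round 1 first-place votes: A 0, B 15, C 10, D 0, E 24. E and B advance.
Runoff: E is ranked above B on 24 ballots, B above E on 25.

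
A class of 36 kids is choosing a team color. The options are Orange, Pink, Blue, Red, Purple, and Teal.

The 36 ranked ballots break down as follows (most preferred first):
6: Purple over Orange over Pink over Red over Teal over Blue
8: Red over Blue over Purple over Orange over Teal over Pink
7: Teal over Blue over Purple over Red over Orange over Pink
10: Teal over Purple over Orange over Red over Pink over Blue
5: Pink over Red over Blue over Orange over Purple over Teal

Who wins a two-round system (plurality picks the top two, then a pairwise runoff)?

Round 1 first-place votes: Orange 0, Pink 5, Blue 0, Red 8, Purple 6, Teal 17. Teal and Red advance.
Runoff: Teal is ranked above Red on 17 ballots, Red above Teal on 19.

Red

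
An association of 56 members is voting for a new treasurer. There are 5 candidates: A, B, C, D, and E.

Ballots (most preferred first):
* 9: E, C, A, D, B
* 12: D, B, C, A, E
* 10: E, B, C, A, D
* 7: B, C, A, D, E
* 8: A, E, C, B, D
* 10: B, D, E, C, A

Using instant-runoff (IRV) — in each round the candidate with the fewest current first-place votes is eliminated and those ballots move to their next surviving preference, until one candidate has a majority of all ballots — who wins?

B

Round 1: A 8, B 17, C 0, D 12, E 19. C eliminated.
Round 2: A 8, B 17, D 12, E 19. A eliminated.
Round 3: B 17, D 12, E 27. D eliminated.
Round 4: B 29, E 27. B has a majority (≥29).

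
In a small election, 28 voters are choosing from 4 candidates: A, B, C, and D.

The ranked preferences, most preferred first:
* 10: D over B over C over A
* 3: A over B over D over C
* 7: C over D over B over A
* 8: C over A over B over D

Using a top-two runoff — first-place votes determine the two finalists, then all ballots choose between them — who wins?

C

Round 1 first-place votes: A 3, B 0, C 15, D 10. C and D advance.
Runoff: C is ranked above D on 15 ballots, D above C on 13.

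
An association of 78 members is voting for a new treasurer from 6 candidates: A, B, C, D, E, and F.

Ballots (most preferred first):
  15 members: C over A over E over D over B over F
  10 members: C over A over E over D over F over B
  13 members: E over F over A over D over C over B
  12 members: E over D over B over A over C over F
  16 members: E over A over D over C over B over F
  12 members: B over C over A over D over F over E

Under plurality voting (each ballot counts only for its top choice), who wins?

First-place votes: A 0, B 12, C 25, D 0, E 41, F 0.

E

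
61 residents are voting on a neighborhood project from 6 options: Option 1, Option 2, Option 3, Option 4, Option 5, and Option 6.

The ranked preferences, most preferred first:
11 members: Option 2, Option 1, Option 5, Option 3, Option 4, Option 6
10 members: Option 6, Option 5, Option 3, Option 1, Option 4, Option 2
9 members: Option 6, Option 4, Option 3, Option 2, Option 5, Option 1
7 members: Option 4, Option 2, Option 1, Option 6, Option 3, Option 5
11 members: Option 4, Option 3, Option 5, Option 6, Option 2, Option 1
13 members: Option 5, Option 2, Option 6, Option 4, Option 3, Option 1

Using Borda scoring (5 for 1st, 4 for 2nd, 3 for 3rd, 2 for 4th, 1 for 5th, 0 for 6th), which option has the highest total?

Option 5

Option 1: 11×4 + 10×2 + 9×0 + 7×3 + 11×0 + 13×0 = 85
Option 2: 11×5 + 10×0 + 9×2 + 7×4 + 11×1 + 13×4 = 164
Option 3: 11×2 + 10×3 + 9×3 + 7×1 + 11×4 + 13×1 = 143
Option 4: 11×1 + 10×1 + 9×4 + 7×5 + 11×5 + 13×2 = 173
Option 5: 11×3 + 10×4 + 9×1 + 7×0 + 11×3 + 13×5 = 180
Option 6: 11×0 + 10×5 + 9×5 + 7×2 + 11×2 + 13×3 = 170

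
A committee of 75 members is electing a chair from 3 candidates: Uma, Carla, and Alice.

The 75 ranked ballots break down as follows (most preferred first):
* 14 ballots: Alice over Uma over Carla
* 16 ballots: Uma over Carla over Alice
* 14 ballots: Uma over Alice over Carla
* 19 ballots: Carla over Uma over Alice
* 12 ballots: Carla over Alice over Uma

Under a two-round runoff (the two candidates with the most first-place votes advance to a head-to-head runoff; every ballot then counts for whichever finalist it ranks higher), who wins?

Round 1 first-place votes: Uma 30, Carla 31, Alice 14. Carla and Uma advance.
Runoff: Carla is ranked above Uma on 31 ballots, Uma above Carla on 44.

Uma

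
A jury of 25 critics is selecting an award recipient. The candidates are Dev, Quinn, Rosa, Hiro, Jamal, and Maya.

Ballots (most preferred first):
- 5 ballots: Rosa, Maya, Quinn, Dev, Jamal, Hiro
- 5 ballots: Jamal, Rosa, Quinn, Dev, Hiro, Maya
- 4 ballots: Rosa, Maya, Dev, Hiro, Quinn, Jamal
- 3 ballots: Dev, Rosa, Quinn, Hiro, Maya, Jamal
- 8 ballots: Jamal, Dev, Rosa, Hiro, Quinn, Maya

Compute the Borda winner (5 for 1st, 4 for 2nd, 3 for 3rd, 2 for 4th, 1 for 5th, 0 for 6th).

Rosa

Dev: 5×2 + 5×2 + 4×3 + 3×5 + 8×4 = 79
Quinn: 5×3 + 5×3 + 4×1 + 3×3 + 8×1 = 51
Rosa: 5×5 + 5×4 + 4×5 + 3×4 + 8×3 = 101
Hiro: 5×0 + 5×1 + 4×2 + 3×2 + 8×2 = 35
Jamal: 5×1 + 5×5 + 4×0 + 3×0 + 8×5 = 70
Maya: 5×4 + 5×0 + 4×4 + 3×1 + 8×0 = 39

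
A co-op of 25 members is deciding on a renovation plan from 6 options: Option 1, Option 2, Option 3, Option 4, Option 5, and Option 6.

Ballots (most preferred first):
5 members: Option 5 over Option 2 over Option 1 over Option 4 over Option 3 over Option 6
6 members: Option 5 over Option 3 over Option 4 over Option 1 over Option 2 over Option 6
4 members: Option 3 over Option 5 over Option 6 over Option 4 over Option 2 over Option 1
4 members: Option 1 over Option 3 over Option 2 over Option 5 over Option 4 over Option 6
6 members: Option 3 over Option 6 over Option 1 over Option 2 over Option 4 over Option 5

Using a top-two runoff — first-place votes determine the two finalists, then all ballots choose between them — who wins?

Round 1 first-place votes: Option 1 4, Option 2 0, Option 3 10, Option 4 0, Option 5 11, Option 6 0. Option 5 and Option 3 advance.
Runoff: Option 5 is ranked above Option 3 on 11 ballots, Option 3 above Option 5 on 14.

Option 3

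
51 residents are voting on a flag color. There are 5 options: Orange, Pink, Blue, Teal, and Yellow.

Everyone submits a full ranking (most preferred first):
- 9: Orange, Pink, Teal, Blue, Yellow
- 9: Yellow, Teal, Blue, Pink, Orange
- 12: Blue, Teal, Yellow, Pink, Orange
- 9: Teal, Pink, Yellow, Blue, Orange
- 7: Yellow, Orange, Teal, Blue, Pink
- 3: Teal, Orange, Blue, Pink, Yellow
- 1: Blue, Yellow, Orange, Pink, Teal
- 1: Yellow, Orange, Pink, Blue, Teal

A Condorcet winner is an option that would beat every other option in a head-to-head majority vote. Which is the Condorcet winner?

Teal

Teal vs Orange: 33–18
Teal vs Pink: 40–11
Teal vs Blue: 37–14
Teal vs Yellow: 33–18
Teal beats every other option.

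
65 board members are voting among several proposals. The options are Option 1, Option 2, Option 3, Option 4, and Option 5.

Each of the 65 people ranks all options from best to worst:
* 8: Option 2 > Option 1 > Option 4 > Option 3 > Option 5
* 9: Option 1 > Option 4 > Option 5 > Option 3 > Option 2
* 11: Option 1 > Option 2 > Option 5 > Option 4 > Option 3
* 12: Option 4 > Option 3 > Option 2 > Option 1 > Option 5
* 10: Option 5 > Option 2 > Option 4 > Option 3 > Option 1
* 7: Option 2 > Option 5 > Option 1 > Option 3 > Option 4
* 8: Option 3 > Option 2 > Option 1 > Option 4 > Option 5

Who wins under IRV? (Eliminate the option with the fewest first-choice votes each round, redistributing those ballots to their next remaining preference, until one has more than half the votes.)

Option 2

Round 1: Option 1 20, Option 2 15, Option 3 8, Option 4 12, Option 5 10. Option 3 eliminated.
Round 2: Option 1 20, Option 2 23, Option 4 12, Option 5 10. Option 5 eliminated.
Round 3: Option 1 20, Option 2 33, Option 4 12. Option 2 has a majority (≥33).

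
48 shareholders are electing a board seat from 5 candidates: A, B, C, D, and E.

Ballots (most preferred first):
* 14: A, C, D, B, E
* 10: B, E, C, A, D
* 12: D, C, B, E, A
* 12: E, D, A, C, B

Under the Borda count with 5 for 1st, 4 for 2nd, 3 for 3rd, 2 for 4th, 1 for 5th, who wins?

D

A: 14×5 + 10×2 + 12×1 + 12×3 = 138
B: 14×2 + 10×5 + 12×3 + 12×1 = 126
C: 14×4 + 10×3 + 12×4 + 12×2 = 158
D: 14×3 + 10×1 + 12×5 + 12×4 = 160
E: 14×1 + 10×4 + 12×2 + 12×5 = 138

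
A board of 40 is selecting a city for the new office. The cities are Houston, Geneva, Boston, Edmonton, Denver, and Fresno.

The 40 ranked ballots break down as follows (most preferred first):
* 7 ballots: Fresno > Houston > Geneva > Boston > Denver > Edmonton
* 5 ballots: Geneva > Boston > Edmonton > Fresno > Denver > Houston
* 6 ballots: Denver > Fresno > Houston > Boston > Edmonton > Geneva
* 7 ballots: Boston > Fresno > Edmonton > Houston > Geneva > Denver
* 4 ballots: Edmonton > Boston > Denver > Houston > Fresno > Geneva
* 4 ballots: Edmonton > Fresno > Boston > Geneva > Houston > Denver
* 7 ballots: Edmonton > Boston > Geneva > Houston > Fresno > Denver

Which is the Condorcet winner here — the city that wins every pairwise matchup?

Boston

Boston vs Houston: 27–13
Boston vs Geneva: 28–12
Boston vs Edmonton: 25–15
Boston vs Denver: 34–6
Boston vs Fresno: 23–17
Boston beats every other city.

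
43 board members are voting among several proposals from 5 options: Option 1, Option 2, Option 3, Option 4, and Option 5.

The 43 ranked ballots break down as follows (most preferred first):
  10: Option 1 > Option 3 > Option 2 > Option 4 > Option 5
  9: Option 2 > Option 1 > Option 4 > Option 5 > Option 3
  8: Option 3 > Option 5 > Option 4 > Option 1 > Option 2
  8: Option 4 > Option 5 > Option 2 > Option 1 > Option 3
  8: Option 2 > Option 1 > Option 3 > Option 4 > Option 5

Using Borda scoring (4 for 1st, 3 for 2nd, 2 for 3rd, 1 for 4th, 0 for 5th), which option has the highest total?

Option 1

Option 1: 10×4 + 9×3 + 8×1 + 8×1 + 8×3 = 107
Option 2: 10×2 + 9×4 + 8×0 + 8×2 + 8×4 = 104
Option 3: 10×3 + 9×0 + 8×4 + 8×0 + 8×2 = 78
Option 4: 10×1 + 9×2 + 8×2 + 8×4 + 8×1 = 84
Option 5: 10×0 + 9×1 + 8×3 + 8×3 + 8×0 = 57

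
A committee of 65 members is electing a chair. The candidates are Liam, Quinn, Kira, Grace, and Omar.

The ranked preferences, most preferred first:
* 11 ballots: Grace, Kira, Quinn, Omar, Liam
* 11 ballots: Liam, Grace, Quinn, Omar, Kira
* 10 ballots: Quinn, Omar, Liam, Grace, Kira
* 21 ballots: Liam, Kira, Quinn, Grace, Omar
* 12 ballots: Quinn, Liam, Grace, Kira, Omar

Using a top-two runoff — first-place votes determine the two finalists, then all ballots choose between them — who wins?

Round 1 first-place votes: Liam 32, Quinn 22, Kira 0, Grace 11, Omar 0. Liam and Quinn advance.
Runoff: Liam is ranked above Quinn on 32 ballots, Quinn above Liam on 33.

Quinn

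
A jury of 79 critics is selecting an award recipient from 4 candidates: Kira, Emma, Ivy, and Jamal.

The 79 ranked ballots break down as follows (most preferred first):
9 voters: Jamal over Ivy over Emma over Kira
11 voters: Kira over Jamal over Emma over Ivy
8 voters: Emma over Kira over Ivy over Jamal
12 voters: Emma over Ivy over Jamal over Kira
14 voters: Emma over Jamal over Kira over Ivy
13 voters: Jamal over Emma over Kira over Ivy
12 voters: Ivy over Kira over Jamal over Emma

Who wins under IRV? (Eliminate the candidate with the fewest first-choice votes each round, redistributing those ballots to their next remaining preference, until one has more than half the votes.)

Round 1: Kira 11, Emma 34, Ivy 12, Jamal 22. Kira eliminated.
Round 2: Emma 34, Ivy 12, Jamal 33. Ivy eliminated.
Round 3: Emma 34, Jamal 45. Jamal has a majority (≥40).

Jamal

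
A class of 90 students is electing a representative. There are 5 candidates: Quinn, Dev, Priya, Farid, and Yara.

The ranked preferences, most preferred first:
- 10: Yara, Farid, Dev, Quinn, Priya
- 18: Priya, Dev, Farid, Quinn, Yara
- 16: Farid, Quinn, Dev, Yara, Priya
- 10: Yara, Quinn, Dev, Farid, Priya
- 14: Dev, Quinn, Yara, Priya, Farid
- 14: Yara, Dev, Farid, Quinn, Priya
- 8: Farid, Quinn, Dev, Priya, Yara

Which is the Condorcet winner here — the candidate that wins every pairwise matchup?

Dev vs Quinn: 56–34
Dev vs Priya: 72–18
Dev vs Farid: 56–34
Dev vs Yara: 56–34
Dev beats every other candidate.

Dev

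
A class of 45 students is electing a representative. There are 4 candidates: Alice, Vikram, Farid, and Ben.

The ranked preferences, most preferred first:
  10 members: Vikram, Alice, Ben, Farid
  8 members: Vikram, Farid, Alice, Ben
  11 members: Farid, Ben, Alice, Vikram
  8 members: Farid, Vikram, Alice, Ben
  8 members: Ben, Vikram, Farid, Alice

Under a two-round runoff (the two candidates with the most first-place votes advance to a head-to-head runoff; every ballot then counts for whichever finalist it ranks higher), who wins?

Vikram

Round 1 first-place votes: Alice 0, Vikram 18, Farid 19, Ben 8. Farid and Vikram advance.
Runoff: Farid is ranked above Vikram on 19 ballots, Vikram above Farid on 26.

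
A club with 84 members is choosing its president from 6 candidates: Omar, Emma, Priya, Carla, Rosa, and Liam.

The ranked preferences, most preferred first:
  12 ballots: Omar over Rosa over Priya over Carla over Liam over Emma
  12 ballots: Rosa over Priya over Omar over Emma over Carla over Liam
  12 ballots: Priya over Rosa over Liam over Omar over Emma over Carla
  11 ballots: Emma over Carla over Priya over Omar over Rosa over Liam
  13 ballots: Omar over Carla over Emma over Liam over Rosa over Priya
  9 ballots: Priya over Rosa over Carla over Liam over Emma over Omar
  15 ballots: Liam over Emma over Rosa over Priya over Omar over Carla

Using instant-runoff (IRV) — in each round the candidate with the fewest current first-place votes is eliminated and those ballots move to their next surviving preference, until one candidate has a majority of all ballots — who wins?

Priya

Round 1: Omar 25, Emma 11, Priya 21, Carla 0, Rosa 12, Liam 15. Carla eliminated.
Round 2: Omar 25, Emma 11, Priya 21, Rosa 12, Liam 15. Emma eliminated.
Round 3: Omar 25, Priya 32, Rosa 12, Liam 15. Rosa eliminated.
Round 4: Omar 25, Priya 44, Liam 15. Priya has a majority (≥43).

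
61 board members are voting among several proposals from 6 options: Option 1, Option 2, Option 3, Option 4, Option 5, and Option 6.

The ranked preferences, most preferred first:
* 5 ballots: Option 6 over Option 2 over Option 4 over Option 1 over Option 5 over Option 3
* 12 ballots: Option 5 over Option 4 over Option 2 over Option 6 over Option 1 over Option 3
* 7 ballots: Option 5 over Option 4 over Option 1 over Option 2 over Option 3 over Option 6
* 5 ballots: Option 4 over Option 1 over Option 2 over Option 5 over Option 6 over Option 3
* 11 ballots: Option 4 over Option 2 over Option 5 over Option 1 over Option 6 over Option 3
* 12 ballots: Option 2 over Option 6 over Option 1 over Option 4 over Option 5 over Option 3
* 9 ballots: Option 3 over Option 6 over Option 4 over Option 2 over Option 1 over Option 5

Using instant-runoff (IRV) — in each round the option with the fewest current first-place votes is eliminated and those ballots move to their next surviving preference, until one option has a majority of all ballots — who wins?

Round 1: Option 1 0, Option 2 12, Option 3 9, Option 4 16, Option 5 19, Option 6 5. Option 1 eliminated.
Round 2: Option 2 12, Option 3 9, Option 4 16, Option 5 19, Option 6 5. Option 6 eliminated.
Round 3: Option 2 17, Option 3 9, Option 4 16, Option 5 19. Option 3 eliminated.
Round 4: Option 2 17, Option 4 25, Option 5 19. Option 2 eliminated.
Round 5: Option 4 42, Option 5 19. Option 4 has a majority (≥31).

Option 4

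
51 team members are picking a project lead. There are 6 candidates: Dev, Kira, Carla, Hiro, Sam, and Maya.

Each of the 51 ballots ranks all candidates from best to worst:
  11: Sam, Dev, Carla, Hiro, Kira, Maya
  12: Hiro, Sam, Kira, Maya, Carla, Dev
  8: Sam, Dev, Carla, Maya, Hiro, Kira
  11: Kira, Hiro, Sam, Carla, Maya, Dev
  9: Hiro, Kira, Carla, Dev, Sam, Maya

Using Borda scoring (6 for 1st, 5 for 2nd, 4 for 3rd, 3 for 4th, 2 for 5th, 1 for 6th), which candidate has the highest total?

Sam

Dev: 11×5 + 12×1 + 8×5 + 11×1 + 9×3 = 145
Kira: 11×2 + 12×4 + 8×1 + 11×6 + 9×5 = 189
Carla: 11×4 + 12×2 + 8×4 + 11×3 + 9×4 = 169
Hiro: 11×3 + 12×6 + 8×2 + 11×5 + 9×6 = 230
Sam: 11×6 + 12×5 + 8×6 + 11×4 + 9×2 = 236
Maya: 11×1 + 12×3 + 8×3 + 11×2 + 9×1 = 102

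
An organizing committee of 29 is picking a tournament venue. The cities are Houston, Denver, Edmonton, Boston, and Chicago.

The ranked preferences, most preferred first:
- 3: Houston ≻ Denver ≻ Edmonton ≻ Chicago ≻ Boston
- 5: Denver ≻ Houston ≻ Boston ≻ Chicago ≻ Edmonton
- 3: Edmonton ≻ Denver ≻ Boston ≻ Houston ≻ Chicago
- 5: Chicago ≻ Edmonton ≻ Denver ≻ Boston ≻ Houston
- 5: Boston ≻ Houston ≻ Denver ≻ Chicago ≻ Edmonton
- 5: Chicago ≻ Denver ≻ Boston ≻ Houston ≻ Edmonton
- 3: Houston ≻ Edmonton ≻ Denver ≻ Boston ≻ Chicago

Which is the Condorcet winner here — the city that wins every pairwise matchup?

Denver vs Houston: 18–11
Denver vs Edmonton: 18–11
Denver vs Boston: 24–5
Denver vs Chicago: 19–10
Denver beats every other city.

Denver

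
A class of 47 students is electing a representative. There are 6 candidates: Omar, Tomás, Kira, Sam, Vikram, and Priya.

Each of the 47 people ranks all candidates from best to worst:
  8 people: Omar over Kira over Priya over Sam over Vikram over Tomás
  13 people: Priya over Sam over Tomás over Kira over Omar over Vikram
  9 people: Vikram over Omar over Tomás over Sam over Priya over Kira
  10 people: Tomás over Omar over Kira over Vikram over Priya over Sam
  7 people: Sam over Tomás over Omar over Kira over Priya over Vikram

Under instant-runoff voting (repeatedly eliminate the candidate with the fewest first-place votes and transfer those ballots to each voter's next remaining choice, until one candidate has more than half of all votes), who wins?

Tomás

Round 1: Omar 8, Tomás 10, Kira 0, Sam 7, Vikram 9, Priya 13. Kira eliminated.
Round 2: Omar 8, Tomás 10, Sam 7, Vikram 9, Priya 13. Sam eliminated.
Round 3: Omar 8, Tomás 17, Vikram 9, Priya 13. Omar eliminated.
Round 4: Tomás 17, Vikram 9, Priya 21. Vikram eliminated.
Round 5: Tomás 26, Priya 21. Tomás has a majority (≥24).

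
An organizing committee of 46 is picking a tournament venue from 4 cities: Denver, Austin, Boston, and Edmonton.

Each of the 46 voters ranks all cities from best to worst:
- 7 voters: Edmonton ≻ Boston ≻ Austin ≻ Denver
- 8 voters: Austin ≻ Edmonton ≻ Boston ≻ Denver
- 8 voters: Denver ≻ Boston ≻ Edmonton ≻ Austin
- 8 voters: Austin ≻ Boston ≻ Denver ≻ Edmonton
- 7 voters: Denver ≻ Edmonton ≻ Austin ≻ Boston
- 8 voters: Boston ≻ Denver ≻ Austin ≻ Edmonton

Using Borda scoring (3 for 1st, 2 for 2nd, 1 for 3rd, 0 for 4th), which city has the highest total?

Denver: 7×0 + 8×0 + 8×3 + 8×1 + 7×3 + 8×2 = 69
Austin: 7×1 + 8×3 + 8×0 + 8×3 + 7×1 + 8×1 = 70
Boston: 7×2 + 8×1 + 8×2 + 8×2 + 7×0 + 8×3 = 78
Edmonton: 7×3 + 8×2 + 8×1 + 8×0 + 7×2 + 8×0 = 59

Boston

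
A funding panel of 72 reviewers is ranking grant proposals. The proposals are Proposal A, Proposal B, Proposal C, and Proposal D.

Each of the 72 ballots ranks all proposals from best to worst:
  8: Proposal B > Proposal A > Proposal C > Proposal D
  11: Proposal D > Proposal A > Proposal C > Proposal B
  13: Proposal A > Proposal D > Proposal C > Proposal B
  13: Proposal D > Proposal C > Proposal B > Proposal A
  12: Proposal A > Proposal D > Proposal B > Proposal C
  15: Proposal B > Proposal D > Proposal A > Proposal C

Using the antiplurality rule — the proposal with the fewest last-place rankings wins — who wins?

Proposal D

Last-place votes: Proposal A 13, Proposal B 24, Proposal C 27, Proposal D 8.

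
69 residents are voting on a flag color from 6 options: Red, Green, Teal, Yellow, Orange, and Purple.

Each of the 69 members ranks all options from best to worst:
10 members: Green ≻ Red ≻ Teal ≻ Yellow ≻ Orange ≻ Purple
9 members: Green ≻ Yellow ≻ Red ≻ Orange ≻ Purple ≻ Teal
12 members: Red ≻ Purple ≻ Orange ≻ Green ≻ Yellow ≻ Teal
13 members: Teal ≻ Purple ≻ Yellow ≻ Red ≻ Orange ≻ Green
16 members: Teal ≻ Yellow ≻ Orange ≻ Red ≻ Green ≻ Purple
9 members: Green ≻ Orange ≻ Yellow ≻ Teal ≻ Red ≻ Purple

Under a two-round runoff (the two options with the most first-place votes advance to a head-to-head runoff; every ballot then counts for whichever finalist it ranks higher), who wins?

Green

Round 1 first-place votes: Red 12, Green 28, Teal 29, Yellow 0, Orange 0, Purple 0. Teal and Green advance.
Runoff: Teal is ranked above Green on 29 ballots, Green above Teal on 40.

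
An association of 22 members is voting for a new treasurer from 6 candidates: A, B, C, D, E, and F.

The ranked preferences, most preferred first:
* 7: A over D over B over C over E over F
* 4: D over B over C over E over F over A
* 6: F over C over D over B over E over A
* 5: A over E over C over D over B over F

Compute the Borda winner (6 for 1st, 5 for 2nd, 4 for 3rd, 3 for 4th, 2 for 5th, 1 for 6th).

A: 7×6 + 4×1 + 6×1 + 5×6 = 82
B: 7×4 + 4×5 + 6×3 + 5×2 = 76
C: 7×3 + 4×4 + 6×5 + 5×4 = 87
D: 7×5 + 4×6 + 6×4 + 5×3 = 98
E: 7×2 + 4×3 + 6×2 + 5×5 = 63
F: 7×1 + 4×2 + 6×6 + 5×1 = 56

D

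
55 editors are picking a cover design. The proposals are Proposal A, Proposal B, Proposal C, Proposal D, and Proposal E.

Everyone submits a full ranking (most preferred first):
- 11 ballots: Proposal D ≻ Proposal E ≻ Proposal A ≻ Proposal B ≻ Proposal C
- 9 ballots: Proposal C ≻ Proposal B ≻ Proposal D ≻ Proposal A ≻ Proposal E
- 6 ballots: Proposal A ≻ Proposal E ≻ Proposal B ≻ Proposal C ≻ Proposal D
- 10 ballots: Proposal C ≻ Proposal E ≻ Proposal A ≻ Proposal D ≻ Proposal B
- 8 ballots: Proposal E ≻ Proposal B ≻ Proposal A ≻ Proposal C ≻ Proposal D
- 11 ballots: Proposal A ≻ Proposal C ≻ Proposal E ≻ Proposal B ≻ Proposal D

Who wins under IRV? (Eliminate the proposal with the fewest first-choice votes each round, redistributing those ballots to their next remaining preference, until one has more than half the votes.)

Round 1: Proposal A 17, Proposal B 0, Proposal C 19, Proposal D 11, Proposal E 8. Proposal B eliminated.
Round 2: Proposal A 17, Proposal C 19, Proposal D 11, Proposal E 8. Proposal E eliminated.
Round 3: Proposal A 25, Proposal C 19, Proposal D 11. Proposal D eliminated.
Round 4: Proposal A 36, Proposal C 19. Proposal A has a majority (≥28).

Proposal A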